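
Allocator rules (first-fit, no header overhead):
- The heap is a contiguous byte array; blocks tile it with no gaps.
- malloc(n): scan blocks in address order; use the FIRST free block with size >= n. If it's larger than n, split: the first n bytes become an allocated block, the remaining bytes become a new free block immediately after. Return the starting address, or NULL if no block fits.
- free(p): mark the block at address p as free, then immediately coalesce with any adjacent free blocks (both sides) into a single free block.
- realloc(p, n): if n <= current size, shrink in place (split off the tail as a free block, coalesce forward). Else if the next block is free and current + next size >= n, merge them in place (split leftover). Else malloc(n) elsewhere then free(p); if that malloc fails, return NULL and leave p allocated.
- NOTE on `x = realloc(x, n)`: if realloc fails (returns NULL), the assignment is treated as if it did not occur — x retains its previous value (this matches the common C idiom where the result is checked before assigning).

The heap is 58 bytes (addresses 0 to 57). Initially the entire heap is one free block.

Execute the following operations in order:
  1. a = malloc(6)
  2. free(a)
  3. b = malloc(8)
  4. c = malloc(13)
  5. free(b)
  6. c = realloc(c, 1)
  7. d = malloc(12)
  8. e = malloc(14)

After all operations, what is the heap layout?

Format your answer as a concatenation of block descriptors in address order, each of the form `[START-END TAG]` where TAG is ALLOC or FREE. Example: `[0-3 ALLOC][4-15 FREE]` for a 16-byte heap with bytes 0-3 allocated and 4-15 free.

Answer: [0-7 FREE][8-8 ALLOC][9-20 ALLOC][21-34 ALLOC][35-57 FREE]

Derivation:
Op 1: a = malloc(6) -> a = 0; heap: [0-5 ALLOC][6-57 FREE]
Op 2: free(a) -> (freed a); heap: [0-57 FREE]
Op 3: b = malloc(8) -> b = 0; heap: [0-7 ALLOC][8-57 FREE]
Op 4: c = malloc(13) -> c = 8; heap: [0-7 ALLOC][8-20 ALLOC][21-57 FREE]
Op 5: free(b) -> (freed b); heap: [0-7 FREE][8-20 ALLOC][21-57 FREE]
Op 6: c = realloc(c, 1) -> c = 8; heap: [0-7 FREE][8-8 ALLOC][9-57 FREE]
Op 7: d = malloc(12) -> d = 9; heap: [0-7 FREE][8-8 ALLOC][9-20 ALLOC][21-57 FREE]
Op 8: e = malloc(14) -> e = 21; heap: [0-7 FREE][8-8 ALLOC][9-20 ALLOC][21-34 ALLOC][35-57 FREE]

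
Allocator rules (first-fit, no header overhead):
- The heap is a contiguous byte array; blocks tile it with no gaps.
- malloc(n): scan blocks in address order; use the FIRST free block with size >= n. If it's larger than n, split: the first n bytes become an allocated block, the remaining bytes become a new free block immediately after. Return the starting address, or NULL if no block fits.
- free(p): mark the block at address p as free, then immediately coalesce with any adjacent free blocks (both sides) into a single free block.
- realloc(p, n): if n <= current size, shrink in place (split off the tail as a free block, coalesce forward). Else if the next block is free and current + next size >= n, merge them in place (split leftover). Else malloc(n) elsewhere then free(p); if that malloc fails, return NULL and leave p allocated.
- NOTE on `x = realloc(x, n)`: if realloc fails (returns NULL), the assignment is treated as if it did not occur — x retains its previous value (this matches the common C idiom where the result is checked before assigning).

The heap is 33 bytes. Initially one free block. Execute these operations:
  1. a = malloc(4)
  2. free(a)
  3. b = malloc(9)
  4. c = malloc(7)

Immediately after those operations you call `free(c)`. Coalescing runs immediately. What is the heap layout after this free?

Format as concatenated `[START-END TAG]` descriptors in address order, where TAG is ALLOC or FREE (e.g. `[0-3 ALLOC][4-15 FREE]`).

Op 1: a = malloc(4) -> a = 0; heap: [0-3 ALLOC][4-32 FREE]
Op 2: free(a) -> (freed a); heap: [0-32 FREE]
Op 3: b = malloc(9) -> b = 0; heap: [0-8 ALLOC][9-32 FREE]
Op 4: c = malloc(7) -> c = 9; heap: [0-8 ALLOC][9-15 ALLOC][16-32 FREE]
free(c): c = 9 -> block [9-15 ALLOC]; mark free, coalesce with adjacent free neighbors -> [0-8 ALLOC][9-32 FREE]

Answer: [0-8 ALLOC][9-32 FREE]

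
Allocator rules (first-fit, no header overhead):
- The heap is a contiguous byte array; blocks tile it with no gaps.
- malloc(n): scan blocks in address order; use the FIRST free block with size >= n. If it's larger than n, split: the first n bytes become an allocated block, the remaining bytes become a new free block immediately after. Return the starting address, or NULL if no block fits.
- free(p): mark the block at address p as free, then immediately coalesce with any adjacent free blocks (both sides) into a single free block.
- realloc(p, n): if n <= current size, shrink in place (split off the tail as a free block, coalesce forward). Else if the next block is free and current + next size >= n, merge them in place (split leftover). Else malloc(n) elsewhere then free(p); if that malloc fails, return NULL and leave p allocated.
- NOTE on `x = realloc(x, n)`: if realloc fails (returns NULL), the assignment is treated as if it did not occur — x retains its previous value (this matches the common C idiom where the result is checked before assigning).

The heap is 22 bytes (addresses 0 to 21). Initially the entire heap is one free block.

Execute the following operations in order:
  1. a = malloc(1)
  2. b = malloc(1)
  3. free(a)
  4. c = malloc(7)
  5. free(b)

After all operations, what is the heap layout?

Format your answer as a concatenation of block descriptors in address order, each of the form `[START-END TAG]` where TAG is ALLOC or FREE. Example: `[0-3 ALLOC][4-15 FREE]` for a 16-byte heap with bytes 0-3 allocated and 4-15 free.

Op 1: a = malloc(1) -> a = 0; heap: [0-0 ALLOC][1-21 FREE]
Op 2: b = malloc(1) -> b = 1; heap: [0-0 ALLOC][1-1 ALLOC][2-21 FREE]
Op 3: free(a) -> (freed a); heap: [0-0 FREE][1-1 ALLOC][2-21 FREE]
Op 4: c = malloc(7) -> c = 2; heap: [0-0 FREE][1-1 ALLOC][2-8 ALLOC][9-21 FREE]
Op 5: free(b) -> (freed b); heap: [0-1 FREE][2-8 ALLOC][9-21 FREE]

Answer: [0-1 FREE][2-8 ALLOC][9-21 FREE]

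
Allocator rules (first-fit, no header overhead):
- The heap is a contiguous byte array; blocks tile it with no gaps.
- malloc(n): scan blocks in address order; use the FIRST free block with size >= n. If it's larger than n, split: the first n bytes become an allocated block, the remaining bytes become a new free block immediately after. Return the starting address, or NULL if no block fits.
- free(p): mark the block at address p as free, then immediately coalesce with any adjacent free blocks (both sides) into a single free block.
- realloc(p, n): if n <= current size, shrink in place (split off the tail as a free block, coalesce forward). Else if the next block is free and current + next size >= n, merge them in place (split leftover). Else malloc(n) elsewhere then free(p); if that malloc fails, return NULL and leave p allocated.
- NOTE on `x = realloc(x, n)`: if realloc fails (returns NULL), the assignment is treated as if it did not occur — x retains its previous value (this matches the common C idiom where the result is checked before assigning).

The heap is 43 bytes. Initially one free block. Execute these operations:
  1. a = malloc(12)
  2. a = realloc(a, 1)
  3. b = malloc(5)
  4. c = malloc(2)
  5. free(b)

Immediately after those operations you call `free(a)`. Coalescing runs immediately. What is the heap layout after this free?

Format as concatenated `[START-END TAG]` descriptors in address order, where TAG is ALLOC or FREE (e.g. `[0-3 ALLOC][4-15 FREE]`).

Answer: [0-5 FREE][6-7 ALLOC][8-42 FREE]

Derivation:
Op 1: a = malloc(12) -> a = 0; heap: [0-11 ALLOC][12-42 FREE]
Op 2: a = realloc(a, 1) -> a = 0; heap: [0-0 ALLOC][1-42 FREE]
Op 3: b = malloc(5) -> b = 1; heap: [0-0 ALLOC][1-5 ALLOC][6-42 FREE]
Op 4: c = malloc(2) -> c = 6; heap: [0-0 ALLOC][1-5 ALLOC][6-7 ALLOC][8-42 FREE]
Op 5: free(b) -> (freed b); heap: [0-0 ALLOC][1-5 FREE][6-7 ALLOC][8-42 FREE]
free(a): a = 0 -> block [0-0 ALLOC]; mark free, coalesce with adjacent free neighbors -> [0-5 FREE][6-7 ALLOC][8-42 FREE]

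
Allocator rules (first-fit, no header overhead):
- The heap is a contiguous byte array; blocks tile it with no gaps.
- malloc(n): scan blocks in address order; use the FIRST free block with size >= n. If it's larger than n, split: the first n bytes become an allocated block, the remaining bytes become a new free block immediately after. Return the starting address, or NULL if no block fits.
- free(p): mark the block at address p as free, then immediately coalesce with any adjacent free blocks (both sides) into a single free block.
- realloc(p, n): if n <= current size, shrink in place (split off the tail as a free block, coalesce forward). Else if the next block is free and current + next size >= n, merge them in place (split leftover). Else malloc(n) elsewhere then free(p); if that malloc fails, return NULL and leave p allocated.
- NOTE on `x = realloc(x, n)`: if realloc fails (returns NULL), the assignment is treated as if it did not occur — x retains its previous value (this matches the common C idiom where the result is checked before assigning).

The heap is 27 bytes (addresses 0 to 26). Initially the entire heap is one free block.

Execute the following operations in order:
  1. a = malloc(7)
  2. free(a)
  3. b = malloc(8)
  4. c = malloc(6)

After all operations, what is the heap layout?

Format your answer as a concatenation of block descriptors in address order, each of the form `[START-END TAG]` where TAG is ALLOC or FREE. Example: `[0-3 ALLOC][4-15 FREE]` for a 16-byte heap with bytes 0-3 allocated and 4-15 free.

Op 1: a = malloc(7) -> a = 0; heap: [0-6 ALLOC][7-26 FREE]
Op 2: free(a) -> (freed a); heap: [0-26 FREE]
Op 3: b = malloc(8) -> b = 0; heap: [0-7 ALLOC][8-26 FREE]
Op 4: c = malloc(6) -> c = 8; heap: [0-7 ALLOC][8-13 ALLOC][14-26 FREE]

Answer: [0-7 ALLOC][8-13 ALLOC][14-26 FREE]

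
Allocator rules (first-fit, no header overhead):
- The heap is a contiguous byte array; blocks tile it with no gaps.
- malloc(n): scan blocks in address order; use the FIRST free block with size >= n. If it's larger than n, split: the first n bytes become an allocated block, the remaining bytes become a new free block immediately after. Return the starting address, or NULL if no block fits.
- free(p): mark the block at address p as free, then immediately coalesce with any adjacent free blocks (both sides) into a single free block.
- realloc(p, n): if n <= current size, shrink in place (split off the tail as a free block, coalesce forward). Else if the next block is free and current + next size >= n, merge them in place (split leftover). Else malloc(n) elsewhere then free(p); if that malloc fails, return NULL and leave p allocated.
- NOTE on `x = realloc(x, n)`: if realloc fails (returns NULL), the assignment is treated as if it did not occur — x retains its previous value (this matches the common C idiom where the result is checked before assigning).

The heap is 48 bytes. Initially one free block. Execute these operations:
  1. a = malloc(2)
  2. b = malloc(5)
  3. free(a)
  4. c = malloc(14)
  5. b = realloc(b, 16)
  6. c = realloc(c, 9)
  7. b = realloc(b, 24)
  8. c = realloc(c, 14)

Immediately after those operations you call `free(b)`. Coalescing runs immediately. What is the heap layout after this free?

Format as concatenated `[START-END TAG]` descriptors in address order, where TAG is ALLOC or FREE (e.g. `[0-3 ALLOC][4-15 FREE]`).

Op 1: a = malloc(2) -> a = 0; heap: [0-1 ALLOC][2-47 FREE]
Op 2: b = malloc(5) -> b = 2; heap: [0-1 ALLOC][2-6 ALLOC][7-47 FREE]
Op 3: free(a) -> (freed a); heap: [0-1 FREE][2-6 ALLOC][7-47 FREE]
Op 4: c = malloc(14) -> c = 7; heap: [0-1 FREE][2-6 ALLOC][7-20 ALLOC][21-47 FREE]
Op 5: b = realloc(b, 16) -> b = 21; heap: [0-6 FREE][7-20 ALLOC][21-36 ALLOC][37-47 FREE]
Op 6: c = realloc(c, 9) -> c = 7; heap: [0-6 FREE][7-15 ALLOC][16-20 FREE][21-36 ALLOC][37-47 FREE]
Op 7: b = realloc(b, 24) -> b = 21; heap: [0-6 FREE][7-15 ALLOC][16-20 FREE][21-44 ALLOC][45-47 FREE]
Op 8: c = realloc(c, 14) -> c = 7; heap: [0-6 FREE][7-20 ALLOC][21-44 ALLOC][45-47 FREE]
free(b): b = 21 -> block [21-44 ALLOC]; mark free, coalesce with adjacent free neighbors -> [0-6 FREE][7-20 ALLOC][21-47 FREE]

Answer: [0-6 FREE][7-20 ALLOC][21-47 FREE]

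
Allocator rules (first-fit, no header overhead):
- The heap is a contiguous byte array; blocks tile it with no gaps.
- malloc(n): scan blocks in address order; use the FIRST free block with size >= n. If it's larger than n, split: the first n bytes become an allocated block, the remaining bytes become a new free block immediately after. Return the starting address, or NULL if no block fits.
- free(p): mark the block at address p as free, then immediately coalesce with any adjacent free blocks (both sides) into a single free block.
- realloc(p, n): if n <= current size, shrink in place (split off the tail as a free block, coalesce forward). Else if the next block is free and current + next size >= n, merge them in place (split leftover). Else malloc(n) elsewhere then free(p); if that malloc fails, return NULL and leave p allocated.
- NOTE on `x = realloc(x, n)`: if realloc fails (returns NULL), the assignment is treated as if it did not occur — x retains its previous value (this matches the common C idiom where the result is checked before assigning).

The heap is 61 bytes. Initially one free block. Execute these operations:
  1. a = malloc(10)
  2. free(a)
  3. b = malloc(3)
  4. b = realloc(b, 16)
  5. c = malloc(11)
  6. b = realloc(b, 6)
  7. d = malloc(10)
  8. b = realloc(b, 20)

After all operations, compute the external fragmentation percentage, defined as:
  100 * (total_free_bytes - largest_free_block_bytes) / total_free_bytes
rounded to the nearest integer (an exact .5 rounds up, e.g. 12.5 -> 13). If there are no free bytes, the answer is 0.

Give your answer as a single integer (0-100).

Answer: 30

Derivation:
Op 1: a = malloc(10) -> a = 0; heap: [0-9 ALLOC][10-60 FREE]
Op 2: free(a) -> (freed a); heap: [0-60 FREE]
Op 3: b = malloc(3) -> b = 0; heap: [0-2 ALLOC][3-60 FREE]
Op 4: b = realloc(b, 16) -> b = 0; heap: [0-15 ALLOC][16-60 FREE]
Op 5: c = malloc(11) -> c = 16; heap: [0-15 ALLOC][16-26 ALLOC][27-60 FREE]
Op 6: b = realloc(b, 6) -> b = 0; heap: [0-5 ALLOC][6-15 FREE][16-26 ALLOC][27-60 FREE]
Op 7: d = malloc(10) -> d = 6; heap: [0-5 ALLOC][6-15 ALLOC][16-26 ALLOC][27-60 FREE]
Op 8: b = realloc(b, 20) -> b = 27; heap: [0-5 FREE][6-15 ALLOC][16-26 ALLOC][27-46 ALLOC][47-60 FREE]
Free blocks: [6 14] total_free=20 largest=14 -> 100*(20-14)/20 = 600/20 = 30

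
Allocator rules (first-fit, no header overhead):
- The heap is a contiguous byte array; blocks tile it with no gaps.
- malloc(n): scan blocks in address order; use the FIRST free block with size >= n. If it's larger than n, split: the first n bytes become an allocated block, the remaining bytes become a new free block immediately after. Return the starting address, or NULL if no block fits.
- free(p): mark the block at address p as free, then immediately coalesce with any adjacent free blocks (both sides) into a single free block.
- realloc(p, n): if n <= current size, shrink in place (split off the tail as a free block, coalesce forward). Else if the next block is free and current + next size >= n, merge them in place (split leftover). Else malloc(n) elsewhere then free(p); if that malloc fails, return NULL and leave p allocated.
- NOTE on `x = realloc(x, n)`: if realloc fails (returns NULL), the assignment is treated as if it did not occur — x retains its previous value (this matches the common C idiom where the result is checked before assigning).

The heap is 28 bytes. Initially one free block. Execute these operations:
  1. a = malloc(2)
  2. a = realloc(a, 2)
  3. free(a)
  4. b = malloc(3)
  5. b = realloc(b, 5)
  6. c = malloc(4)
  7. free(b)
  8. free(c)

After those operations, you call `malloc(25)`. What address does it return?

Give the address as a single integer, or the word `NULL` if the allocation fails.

Answer: 0

Derivation:
Op 1: a = malloc(2) -> a = 0; heap: [0-1 ALLOC][2-27 FREE]
Op 2: a = realloc(a, 2) -> a = 0; heap: [0-1 ALLOC][2-27 FREE]
Op 3: free(a) -> (freed a); heap: [0-27 FREE]
Op 4: b = malloc(3) -> b = 0; heap: [0-2 ALLOC][3-27 FREE]
Op 5: b = realloc(b, 5) -> b = 0; heap: [0-4 ALLOC][5-27 FREE]
Op 6: c = malloc(4) -> c = 5; heap: [0-4 ALLOC][5-8 ALLOC][9-27 FREE]
Op 7: free(b) -> (freed b); heap: [0-4 FREE][5-8 ALLOC][9-27 FREE]
Op 8: free(c) -> (freed c); heap: [0-27 FREE]
malloc(25): first-fit scan over [0-27 FREE] -> 0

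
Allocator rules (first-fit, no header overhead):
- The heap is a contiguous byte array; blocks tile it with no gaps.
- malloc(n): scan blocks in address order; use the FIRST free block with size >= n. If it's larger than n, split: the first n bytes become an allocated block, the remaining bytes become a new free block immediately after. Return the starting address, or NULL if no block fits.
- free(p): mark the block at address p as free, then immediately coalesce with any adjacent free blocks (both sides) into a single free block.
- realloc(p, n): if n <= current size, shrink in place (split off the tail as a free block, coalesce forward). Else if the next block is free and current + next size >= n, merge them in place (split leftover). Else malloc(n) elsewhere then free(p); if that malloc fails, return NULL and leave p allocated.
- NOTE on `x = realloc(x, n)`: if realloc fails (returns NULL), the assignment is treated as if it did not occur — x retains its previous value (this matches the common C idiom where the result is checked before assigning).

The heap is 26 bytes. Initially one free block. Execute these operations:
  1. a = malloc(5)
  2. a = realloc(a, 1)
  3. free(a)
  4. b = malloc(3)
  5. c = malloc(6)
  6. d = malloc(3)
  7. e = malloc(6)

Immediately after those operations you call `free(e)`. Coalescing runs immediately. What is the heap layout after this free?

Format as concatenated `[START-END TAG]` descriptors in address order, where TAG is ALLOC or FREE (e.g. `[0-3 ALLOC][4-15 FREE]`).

Op 1: a = malloc(5) -> a = 0; heap: [0-4 ALLOC][5-25 FREE]
Op 2: a = realloc(a, 1) -> a = 0; heap: [0-0 ALLOC][1-25 FREE]
Op 3: free(a) -> (freed a); heap: [0-25 FREE]
Op 4: b = malloc(3) -> b = 0; heap: [0-2 ALLOC][3-25 FREE]
Op 5: c = malloc(6) -> c = 3; heap: [0-2 ALLOC][3-8 ALLOC][9-25 FREE]
Op 6: d = malloc(3) -> d = 9; heap: [0-2 ALLOC][3-8 ALLOC][9-11 ALLOC][12-25 FREE]
Op 7: e = malloc(6) -> e = 12; heap: [0-2 ALLOC][3-8 ALLOC][9-11 ALLOC][12-17 ALLOC][18-25 FREE]
free(e): e = 12 -> block [12-17 ALLOC]; mark free, coalesce with adjacent free neighbors -> [0-2 ALLOC][3-8 ALLOC][9-11 ALLOC][12-25 FREE]

Answer: [0-2 ALLOC][3-8 ALLOC][9-11 ALLOC][12-25 FREE]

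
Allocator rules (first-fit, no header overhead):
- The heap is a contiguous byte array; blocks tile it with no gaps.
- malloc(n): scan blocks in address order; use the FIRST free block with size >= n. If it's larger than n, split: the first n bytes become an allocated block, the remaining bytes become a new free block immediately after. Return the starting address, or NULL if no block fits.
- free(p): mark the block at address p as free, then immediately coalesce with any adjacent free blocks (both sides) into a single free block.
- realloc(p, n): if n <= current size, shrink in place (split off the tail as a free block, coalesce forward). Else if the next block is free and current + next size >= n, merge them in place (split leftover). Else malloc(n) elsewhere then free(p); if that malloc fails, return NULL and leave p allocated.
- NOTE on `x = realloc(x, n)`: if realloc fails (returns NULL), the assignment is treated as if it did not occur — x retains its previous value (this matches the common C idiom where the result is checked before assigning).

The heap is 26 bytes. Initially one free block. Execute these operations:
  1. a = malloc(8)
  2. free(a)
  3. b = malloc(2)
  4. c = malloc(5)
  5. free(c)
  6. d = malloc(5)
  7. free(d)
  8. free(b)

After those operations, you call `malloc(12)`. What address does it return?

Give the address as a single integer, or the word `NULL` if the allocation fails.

Answer: 0

Derivation:
Op 1: a = malloc(8) -> a = 0; heap: [0-7 ALLOC][8-25 FREE]
Op 2: free(a) -> (freed a); heap: [0-25 FREE]
Op 3: b = malloc(2) -> b = 0; heap: [0-1 ALLOC][2-25 FREE]
Op 4: c = malloc(5) -> c = 2; heap: [0-1 ALLOC][2-6 ALLOC][7-25 FREE]
Op 5: free(c) -> (freed c); heap: [0-1 ALLOC][2-25 FREE]
Op 6: d = malloc(5) -> d = 2; heap: [0-1 ALLOC][2-6 ALLOC][7-25 FREE]
Op 7: free(d) -> (freed d); heap: [0-1 ALLOC][2-25 FREE]
Op 8: free(b) -> (freed b); heap: [0-25 FREE]
malloc(12): first-fit scan over [0-25 FREE] -> 0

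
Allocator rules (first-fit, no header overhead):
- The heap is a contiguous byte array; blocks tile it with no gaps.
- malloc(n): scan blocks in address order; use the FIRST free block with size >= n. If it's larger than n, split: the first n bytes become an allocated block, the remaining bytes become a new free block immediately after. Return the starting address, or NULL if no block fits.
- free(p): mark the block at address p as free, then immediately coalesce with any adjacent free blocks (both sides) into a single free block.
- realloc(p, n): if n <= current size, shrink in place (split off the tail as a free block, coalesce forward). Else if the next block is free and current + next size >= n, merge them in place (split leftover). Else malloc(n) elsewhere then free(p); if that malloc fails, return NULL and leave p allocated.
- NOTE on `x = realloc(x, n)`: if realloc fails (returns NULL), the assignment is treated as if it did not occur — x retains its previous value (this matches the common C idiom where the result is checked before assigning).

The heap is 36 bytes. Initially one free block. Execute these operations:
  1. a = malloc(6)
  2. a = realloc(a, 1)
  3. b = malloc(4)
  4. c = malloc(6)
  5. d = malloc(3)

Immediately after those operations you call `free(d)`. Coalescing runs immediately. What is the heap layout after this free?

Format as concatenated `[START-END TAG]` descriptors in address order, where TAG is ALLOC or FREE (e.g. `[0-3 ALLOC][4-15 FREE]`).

Op 1: a = malloc(6) -> a = 0; heap: [0-5 ALLOC][6-35 FREE]
Op 2: a = realloc(a, 1) -> a = 0; heap: [0-0 ALLOC][1-35 FREE]
Op 3: b = malloc(4) -> b = 1; heap: [0-0 ALLOC][1-4 ALLOC][5-35 FREE]
Op 4: c = malloc(6) -> c = 5; heap: [0-0 ALLOC][1-4 ALLOC][5-10 ALLOC][11-35 FREE]
Op 5: d = malloc(3) -> d = 11; heap: [0-0 ALLOC][1-4 ALLOC][5-10 ALLOC][11-13 ALLOC][14-35 FREE]
free(d): d = 11 -> block [11-13 ALLOC]; mark free, coalesce with adjacent free neighbors -> [0-0 ALLOC][1-4 ALLOC][5-10 ALLOC][11-35 FREE]

Answer: [0-0 ALLOC][1-4 ALLOC][5-10 ALLOC][11-35 FREE]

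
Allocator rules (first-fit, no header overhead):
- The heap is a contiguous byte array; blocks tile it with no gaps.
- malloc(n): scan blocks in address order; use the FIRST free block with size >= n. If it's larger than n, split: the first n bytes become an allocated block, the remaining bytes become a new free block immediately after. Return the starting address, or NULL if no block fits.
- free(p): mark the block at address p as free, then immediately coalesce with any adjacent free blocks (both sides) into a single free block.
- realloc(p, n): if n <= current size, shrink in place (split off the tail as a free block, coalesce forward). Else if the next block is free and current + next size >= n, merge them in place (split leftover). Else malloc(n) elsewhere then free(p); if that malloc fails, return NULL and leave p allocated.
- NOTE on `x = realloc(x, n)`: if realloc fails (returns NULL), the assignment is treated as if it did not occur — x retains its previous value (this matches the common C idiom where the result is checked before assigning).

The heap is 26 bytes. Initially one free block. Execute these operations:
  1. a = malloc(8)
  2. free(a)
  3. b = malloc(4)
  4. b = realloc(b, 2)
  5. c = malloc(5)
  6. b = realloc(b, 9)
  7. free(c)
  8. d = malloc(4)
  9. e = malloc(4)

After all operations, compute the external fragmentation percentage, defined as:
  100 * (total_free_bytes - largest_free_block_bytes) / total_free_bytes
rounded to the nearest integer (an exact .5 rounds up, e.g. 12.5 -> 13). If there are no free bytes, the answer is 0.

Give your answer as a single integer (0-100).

Answer: 33

Derivation:
Op 1: a = malloc(8) -> a = 0; heap: [0-7 ALLOC][8-25 FREE]
Op 2: free(a) -> (freed a); heap: [0-25 FREE]
Op 3: b = malloc(4) -> b = 0; heap: [0-3 ALLOC][4-25 FREE]
Op 4: b = realloc(b, 2) -> b = 0; heap: [0-1 ALLOC][2-25 FREE]
Op 5: c = malloc(5) -> c = 2; heap: [0-1 ALLOC][2-6 ALLOC][7-25 FREE]
Op 6: b = realloc(b, 9) -> b = 7; heap: [0-1 FREE][2-6 ALLOC][7-15 ALLOC][16-25 FREE]
Op 7: free(c) -> (freed c); heap: [0-6 FREE][7-15 ALLOC][16-25 FREE]
Op 8: d = malloc(4) -> d = 0; heap: [0-3 ALLOC][4-6 FREE][7-15 ALLOC][16-25 FREE]
Op 9: e = malloc(4) -> e = 16; heap: [0-3 ALLOC][4-6 FREE][7-15 ALLOC][16-19 ALLOC][20-25 FREE]
Free blocks: [3 6] total_free=9 largest=6 -> 100*(9-6)/9 = 300/9 ≈ 33.333 -> rounds to 33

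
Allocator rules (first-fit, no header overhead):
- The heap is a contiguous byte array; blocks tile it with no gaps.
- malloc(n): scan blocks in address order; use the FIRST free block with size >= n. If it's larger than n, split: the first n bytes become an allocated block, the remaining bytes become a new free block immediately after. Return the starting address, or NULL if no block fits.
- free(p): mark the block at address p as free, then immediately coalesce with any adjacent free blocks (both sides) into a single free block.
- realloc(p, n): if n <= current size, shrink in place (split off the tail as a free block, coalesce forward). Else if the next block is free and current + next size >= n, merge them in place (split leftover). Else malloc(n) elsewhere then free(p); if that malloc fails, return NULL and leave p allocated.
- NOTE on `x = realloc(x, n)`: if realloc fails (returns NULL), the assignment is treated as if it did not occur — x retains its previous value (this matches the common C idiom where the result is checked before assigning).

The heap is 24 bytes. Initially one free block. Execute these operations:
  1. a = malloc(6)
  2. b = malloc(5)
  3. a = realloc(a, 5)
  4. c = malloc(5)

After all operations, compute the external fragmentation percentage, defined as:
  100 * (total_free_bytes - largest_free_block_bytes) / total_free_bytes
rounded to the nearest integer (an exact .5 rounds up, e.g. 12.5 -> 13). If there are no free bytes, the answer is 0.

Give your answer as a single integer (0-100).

Answer: 11

Derivation:
Op 1: a = malloc(6) -> a = 0; heap: [0-5 ALLOC][6-23 FREE]
Op 2: b = malloc(5) -> b = 6; heap: [0-5 ALLOC][6-10 ALLOC][11-23 FREE]
Op 3: a = realloc(a, 5) -> a = 0; heap: [0-4 ALLOC][5-5 FREE][6-10 ALLOC][11-23 FREE]
Op 4: c = malloc(5) -> c = 11; heap: [0-4 ALLOC][5-5 FREE][6-10 ALLOC][11-15 ALLOC][16-23 FREE]
Free blocks: [1 8] total_free=9 largest=8 -> 100*(9-8)/9 = 100/9 ≈ 11.111 -> rounds to 11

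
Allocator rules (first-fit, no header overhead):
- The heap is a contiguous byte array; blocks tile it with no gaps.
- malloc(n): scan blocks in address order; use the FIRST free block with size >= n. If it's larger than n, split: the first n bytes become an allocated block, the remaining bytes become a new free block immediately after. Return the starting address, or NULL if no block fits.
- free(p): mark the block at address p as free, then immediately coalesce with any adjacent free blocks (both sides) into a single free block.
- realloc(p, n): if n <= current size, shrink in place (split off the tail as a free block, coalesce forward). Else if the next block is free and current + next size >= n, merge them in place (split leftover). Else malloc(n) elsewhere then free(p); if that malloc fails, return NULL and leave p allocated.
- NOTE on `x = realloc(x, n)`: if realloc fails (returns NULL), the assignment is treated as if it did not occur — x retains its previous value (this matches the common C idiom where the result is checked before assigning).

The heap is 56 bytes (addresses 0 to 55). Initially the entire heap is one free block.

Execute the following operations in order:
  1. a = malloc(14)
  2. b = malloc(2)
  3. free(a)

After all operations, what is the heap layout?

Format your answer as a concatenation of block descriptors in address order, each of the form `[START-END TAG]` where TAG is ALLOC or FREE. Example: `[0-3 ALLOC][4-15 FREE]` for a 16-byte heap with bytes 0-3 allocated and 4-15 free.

Answer: [0-13 FREE][14-15 ALLOC][16-55 FREE]

Derivation:
Op 1: a = malloc(14) -> a = 0; heap: [0-13 ALLOC][14-55 FREE]
Op 2: b = malloc(2) -> b = 14; heap: [0-13 ALLOC][14-15 ALLOC][16-55 FREE]
Op 3: free(a) -> (freed a); heap: [0-13 FREE][14-15 ALLOC][16-55 FREE]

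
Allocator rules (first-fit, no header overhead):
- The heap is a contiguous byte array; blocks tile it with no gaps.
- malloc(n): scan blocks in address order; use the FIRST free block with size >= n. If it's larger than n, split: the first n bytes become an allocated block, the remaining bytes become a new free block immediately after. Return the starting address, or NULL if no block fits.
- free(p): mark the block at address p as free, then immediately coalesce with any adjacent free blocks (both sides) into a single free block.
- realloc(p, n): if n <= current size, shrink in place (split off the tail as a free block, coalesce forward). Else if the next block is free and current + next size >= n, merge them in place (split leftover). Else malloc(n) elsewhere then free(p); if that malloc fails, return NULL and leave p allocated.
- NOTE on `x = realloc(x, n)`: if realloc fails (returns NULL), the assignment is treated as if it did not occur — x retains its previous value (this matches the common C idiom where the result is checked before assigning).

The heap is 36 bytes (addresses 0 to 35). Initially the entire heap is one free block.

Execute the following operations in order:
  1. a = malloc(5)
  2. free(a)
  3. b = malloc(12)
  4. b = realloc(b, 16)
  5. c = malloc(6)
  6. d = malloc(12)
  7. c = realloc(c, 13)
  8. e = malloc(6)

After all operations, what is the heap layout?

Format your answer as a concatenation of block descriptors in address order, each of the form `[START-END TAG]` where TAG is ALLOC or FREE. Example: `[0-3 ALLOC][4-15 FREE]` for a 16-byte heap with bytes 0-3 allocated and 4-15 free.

Answer: [0-15 ALLOC][16-21 ALLOC][22-33 ALLOC][34-35 FREE]

Derivation:
Op 1: a = malloc(5) -> a = 0; heap: [0-4 ALLOC][5-35 FREE]
Op 2: free(a) -> (freed a); heap: [0-35 FREE]
Op 3: b = malloc(12) -> b = 0; heap: [0-11 ALLOC][12-35 FREE]
Op 4: b = realloc(b, 16) -> b = 0; heap: [0-15 ALLOC][16-35 FREE]
Op 5: c = malloc(6) -> c = 16; heap: [0-15 ALLOC][16-21 ALLOC][22-35 FREE]
Op 6: d = malloc(12) -> d = 22; heap: [0-15 ALLOC][16-21 ALLOC][22-33 ALLOC][34-35 FREE]
Op 7: c = realloc(c, 13) -> NULL (c unchanged); heap: [0-15 ALLOC][16-21 ALLOC][22-33 ALLOC][34-35 FREE]
Op 8: e = malloc(6) -> e = NULL; heap: [0-15 ALLOC][16-21 ALLOC][22-33 ALLOC][34-35 FREE]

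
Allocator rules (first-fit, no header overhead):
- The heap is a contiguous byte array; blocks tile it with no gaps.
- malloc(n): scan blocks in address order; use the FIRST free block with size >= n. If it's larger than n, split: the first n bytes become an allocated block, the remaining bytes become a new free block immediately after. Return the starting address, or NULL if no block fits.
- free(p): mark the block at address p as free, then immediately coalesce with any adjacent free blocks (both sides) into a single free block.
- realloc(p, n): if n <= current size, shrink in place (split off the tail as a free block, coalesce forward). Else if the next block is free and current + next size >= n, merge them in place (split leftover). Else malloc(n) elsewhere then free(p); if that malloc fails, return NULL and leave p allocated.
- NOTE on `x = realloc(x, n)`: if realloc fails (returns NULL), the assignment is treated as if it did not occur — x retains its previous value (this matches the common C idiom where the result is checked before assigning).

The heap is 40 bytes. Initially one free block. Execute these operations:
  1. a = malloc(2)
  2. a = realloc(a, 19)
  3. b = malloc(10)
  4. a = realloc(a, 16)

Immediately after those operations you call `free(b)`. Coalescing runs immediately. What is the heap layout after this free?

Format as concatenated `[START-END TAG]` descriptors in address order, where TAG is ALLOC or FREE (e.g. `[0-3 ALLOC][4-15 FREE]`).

Answer: [0-15 ALLOC][16-39 FREE]

Derivation:
Op 1: a = malloc(2) -> a = 0; heap: [0-1 ALLOC][2-39 FREE]
Op 2: a = realloc(a, 19) -> a = 0; heap: [0-18 ALLOC][19-39 FREE]
Op 3: b = malloc(10) -> b = 19; heap: [0-18 ALLOC][19-28 ALLOC][29-39 FREE]
Op 4: a = realloc(a, 16) -> a = 0; heap: [0-15 ALLOC][16-18 FREE][19-28 ALLOC][29-39 FREE]
free(b): b = 19 -> block [19-28 ALLOC]; mark free, coalesce with adjacent free neighbors -> [0-15 ALLOC][16-39 FREE]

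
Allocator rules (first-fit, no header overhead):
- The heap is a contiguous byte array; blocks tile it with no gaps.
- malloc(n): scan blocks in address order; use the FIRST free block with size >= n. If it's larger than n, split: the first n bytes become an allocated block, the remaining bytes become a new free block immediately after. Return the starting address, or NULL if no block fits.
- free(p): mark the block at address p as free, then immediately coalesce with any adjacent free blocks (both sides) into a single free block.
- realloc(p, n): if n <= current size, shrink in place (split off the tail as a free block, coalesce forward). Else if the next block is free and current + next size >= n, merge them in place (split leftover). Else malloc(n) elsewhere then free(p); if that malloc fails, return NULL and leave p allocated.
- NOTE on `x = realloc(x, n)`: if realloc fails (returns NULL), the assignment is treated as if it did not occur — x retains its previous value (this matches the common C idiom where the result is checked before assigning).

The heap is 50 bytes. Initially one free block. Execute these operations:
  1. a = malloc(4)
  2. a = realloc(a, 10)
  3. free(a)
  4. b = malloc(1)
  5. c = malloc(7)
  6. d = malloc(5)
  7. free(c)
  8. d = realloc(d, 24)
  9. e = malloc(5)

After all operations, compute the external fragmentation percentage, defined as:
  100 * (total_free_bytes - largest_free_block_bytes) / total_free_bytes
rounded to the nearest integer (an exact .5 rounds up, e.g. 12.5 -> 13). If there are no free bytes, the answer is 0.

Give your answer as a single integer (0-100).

Answer: 10

Derivation:
Op 1: a = malloc(4) -> a = 0; heap: [0-3 ALLOC][4-49 FREE]
Op 2: a = realloc(a, 10) -> a = 0; heap: [0-9 ALLOC][10-49 FREE]
Op 3: free(a) -> (freed a); heap: [0-49 FREE]
Op 4: b = malloc(1) -> b = 0; heap: [0-0 ALLOC][1-49 FREE]
Op 5: c = malloc(7) -> c = 1; heap: [0-0 ALLOC][1-7 ALLOC][8-49 FREE]
Op 6: d = malloc(5) -> d = 8; heap: [0-0 ALLOC][1-7 ALLOC][8-12 ALLOC][13-49 FREE]
Op 7: free(c) -> (freed c); heap: [0-0 ALLOC][1-7 FREE][8-12 ALLOC][13-49 FREE]
Op 8: d = realloc(d, 24) -> d = 8; heap: [0-0 ALLOC][1-7 FREE][8-31 ALLOC][32-49 FREE]
Op 9: e = malloc(5) -> e = 1; heap: [0-0 ALLOC][1-5 ALLOC][6-7 FREE][8-31 ALLOC][32-49 FREE]
Free blocks: [2 18] total_free=20 largest=18 -> 100*(20-18)/20 = 200/20 = 10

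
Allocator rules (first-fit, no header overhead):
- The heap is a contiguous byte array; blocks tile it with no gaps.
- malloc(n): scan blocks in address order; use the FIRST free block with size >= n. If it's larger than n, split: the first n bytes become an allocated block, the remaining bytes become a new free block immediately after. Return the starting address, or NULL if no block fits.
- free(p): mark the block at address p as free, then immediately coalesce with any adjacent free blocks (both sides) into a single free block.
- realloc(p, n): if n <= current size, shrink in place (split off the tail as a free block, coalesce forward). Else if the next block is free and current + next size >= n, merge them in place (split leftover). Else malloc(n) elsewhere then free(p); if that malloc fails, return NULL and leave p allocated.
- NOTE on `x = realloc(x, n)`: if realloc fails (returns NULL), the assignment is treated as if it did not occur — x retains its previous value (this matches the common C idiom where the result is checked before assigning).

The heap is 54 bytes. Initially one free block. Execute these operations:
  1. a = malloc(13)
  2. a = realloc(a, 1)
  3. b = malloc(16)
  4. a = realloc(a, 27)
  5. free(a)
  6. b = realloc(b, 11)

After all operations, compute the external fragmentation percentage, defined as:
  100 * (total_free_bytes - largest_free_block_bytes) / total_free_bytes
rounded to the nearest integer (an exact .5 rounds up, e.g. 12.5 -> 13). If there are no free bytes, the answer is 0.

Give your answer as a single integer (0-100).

Answer: 2

Derivation:
Op 1: a = malloc(13) -> a = 0; heap: [0-12 ALLOC][13-53 FREE]
Op 2: a = realloc(a, 1) -> a = 0; heap: [0-0 ALLOC][1-53 FREE]
Op 3: b = malloc(16) -> b = 1; heap: [0-0 ALLOC][1-16 ALLOC][17-53 FREE]
Op 4: a = realloc(a, 27) -> a = 17; heap: [0-0 FREE][1-16 ALLOC][17-43 ALLOC][44-53 FREE]
Op 5: free(a) -> (freed a); heap: [0-0 FREE][1-16 ALLOC][17-53 FREE]
Op 6: b = realloc(b, 11) -> b = 1; heap: [0-0 FREE][1-11 ALLOC][12-53 FREE]
Free blocks: [1 42] total_free=43 largest=42 -> 100*(43-42)/43 = 100/43 ≈ 2.326 -> rounds to 2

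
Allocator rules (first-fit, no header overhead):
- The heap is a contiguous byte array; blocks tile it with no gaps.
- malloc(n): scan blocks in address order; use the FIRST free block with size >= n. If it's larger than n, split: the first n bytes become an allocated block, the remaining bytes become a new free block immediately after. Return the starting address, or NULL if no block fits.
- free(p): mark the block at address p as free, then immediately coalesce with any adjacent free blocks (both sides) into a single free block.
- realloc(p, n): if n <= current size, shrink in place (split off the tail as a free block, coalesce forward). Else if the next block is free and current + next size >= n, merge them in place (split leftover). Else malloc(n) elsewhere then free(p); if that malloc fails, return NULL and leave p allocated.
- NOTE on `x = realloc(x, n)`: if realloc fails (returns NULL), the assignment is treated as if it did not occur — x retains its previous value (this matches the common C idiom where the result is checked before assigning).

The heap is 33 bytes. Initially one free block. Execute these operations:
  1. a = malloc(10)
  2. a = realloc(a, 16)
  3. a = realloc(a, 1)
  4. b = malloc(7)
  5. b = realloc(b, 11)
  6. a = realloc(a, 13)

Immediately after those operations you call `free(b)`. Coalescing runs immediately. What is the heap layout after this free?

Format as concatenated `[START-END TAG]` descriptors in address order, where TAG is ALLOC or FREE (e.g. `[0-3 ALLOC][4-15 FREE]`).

Op 1: a = malloc(10) -> a = 0; heap: [0-9 ALLOC][10-32 FREE]
Op 2: a = realloc(a, 16) -> a = 0; heap: [0-15 ALLOC][16-32 FREE]
Op 3: a = realloc(a, 1) -> a = 0; heap: [0-0 ALLOC][1-32 FREE]
Op 4: b = malloc(7) -> b = 1; heap: [0-0 ALLOC][1-7 ALLOC][8-32 FREE]
Op 5: b = realloc(b, 11) -> b = 1; heap: [0-0 ALLOC][1-11 ALLOC][12-32 FREE]
Op 6: a = realloc(a, 13) -> a = 12; heap: [0-0 FREE][1-11 ALLOC][12-24 ALLOC][25-32 FREE]
free(b): b = 1 -> block [1-11 ALLOC]; mark free, coalesce with adjacent free neighbors -> [0-11 FREE][12-24 ALLOC][25-32 FREE]

Answer: [0-11 FREE][12-24 ALLOC][25-32 FREE]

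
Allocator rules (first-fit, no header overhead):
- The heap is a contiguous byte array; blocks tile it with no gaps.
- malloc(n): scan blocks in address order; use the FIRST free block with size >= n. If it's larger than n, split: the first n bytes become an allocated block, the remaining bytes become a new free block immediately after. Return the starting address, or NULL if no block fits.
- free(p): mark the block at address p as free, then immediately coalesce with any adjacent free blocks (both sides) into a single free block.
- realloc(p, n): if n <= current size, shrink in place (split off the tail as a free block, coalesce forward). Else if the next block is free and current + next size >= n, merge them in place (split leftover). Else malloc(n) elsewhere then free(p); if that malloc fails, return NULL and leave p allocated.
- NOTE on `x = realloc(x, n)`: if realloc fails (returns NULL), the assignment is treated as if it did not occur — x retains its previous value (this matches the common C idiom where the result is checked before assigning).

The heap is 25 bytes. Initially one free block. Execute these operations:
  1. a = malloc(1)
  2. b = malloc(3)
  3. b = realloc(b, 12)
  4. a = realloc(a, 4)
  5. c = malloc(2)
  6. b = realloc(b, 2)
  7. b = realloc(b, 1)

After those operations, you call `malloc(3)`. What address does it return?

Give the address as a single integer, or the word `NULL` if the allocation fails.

Answer: 2

Derivation:
Op 1: a = malloc(1) -> a = 0; heap: [0-0 ALLOC][1-24 FREE]
Op 2: b = malloc(3) -> b = 1; heap: [0-0 ALLOC][1-3 ALLOC][4-24 FREE]
Op 3: b = realloc(b, 12) -> b = 1; heap: [0-0 ALLOC][1-12 ALLOC][13-24 FREE]
Op 4: a = realloc(a, 4) -> a = 13; heap: [0-0 FREE][1-12 ALLOC][13-16 ALLOC][17-24 FREE]
Op 5: c = malloc(2) -> c = 17; heap: [0-0 FREE][1-12 ALLOC][13-16 ALLOC][17-18 ALLOC][19-24 FREE]
Op 6: b = realloc(b, 2) -> b = 1; heap: [0-0 FREE][1-2 ALLOC][3-12 FREE][13-16 ALLOC][17-18 ALLOC][19-24 FREE]
Op 7: b = realloc(b, 1) -> b = 1; heap: [0-0 FREE][1-1 ALLOC][2-12 FREE][13-16 ALLOC][17-18 ALLOC][19-24 FREE]
malloc(3): first-fit scan over [0-0 FREE][1-1 ALLOC][2-12 FREE][13-16 ALLOC][17-18 ALLOC][19-24 FREE] -> 2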